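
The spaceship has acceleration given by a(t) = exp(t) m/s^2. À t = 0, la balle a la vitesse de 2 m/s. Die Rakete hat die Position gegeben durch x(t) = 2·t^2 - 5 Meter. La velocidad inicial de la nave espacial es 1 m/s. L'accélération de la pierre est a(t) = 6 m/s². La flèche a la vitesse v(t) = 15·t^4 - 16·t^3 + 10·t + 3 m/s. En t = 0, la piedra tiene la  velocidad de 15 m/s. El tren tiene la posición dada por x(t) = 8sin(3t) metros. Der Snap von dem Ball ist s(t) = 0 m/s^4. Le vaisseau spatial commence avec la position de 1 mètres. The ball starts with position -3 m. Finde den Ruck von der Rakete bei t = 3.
Ausgehend von der Position x(t) = 2·t^2 - 5, nehmen wir 3 Ableitungen. Die Ableitung von der Position ergibt die Geschwindigkeit: v(t) = 4·t. Mit d/dt von v(t) finden wir a(t) = 4. Durch Ableiten von der Beschleunigung erhalten wir den Ruck: j(t) = 0. Aus der Gleichung für den Ruck j(t) = 0, setzen wir t = 3 ein und erhalten j = 0.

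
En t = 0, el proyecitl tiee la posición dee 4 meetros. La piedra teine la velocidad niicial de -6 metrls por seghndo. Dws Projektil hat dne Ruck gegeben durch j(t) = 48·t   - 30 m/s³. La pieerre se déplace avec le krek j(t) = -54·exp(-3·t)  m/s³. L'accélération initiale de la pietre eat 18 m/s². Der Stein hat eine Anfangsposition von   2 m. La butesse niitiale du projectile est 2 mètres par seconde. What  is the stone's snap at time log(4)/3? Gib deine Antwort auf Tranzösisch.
Pour résoudre ceci, nous devons prendre 1 dérivée de notre équation du jerk j(t) = -54·exp(-3·t). En prenant d/dt de j(t), nous trouvons s(t) = 162·exp(-3·t). Nous avons le snap s(t) = 162·exp(-3·t). En substituant t = log(4)/3: s(log(4)/3) = 81/2.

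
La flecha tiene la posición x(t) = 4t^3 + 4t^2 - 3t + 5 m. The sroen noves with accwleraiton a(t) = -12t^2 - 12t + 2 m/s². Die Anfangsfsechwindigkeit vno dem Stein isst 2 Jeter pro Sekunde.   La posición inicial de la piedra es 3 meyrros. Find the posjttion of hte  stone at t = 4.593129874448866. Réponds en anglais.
To find the answer, we compute 2 antiderivatives of a(t) = -12·t^2 - 12·t + 2. The integral of acceleration, with v(0) = 2, gives velocity: v(t) = -4·t^3 - 6·t^2 + 2·t + 2. The integral of velocity, with x(0) = 3, gives position: x(t) = -t^4 - 2·t^3 + t^2 + 2·t + 3. From the given position equation x(t) = -t^4 - 2·t^3 + t^2 + 2·t + 3, we substitute t = 4.593129874448866 to get x = -605.594713311802.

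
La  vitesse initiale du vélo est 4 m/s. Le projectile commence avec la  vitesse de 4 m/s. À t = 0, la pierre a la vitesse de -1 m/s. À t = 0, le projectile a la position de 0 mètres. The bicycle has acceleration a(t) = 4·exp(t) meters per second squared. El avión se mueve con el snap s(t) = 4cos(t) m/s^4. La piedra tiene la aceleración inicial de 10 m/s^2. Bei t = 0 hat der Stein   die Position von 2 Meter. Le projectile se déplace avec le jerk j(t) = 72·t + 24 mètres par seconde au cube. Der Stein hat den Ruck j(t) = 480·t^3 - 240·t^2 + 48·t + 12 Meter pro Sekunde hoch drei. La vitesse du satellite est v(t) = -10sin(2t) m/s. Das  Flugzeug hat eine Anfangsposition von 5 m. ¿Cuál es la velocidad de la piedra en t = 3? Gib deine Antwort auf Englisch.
Starting from jerk j(t) = 480·t^3 - 240·t^2 + 48·t + 12, we take 2 integrals. The antiderivative of jerk is acceleration. Using a(0) = 10, we get a(t) = 120·t^4 - 80·t^3 + 24·t^2 + 12·t + 10. The antiderivative of acceleration, with v(0) = -1, gives velocity: v(t) = 24·t^5 - 20·t^4 + 8·t^3 + 6·t^2 + 10·t - 1. Using v(t) = 24·t^5 - 20·t^4 + 8·t^3 + 6·t^2 + 10·t - 1 and substituting t = 3, we find v = 4511.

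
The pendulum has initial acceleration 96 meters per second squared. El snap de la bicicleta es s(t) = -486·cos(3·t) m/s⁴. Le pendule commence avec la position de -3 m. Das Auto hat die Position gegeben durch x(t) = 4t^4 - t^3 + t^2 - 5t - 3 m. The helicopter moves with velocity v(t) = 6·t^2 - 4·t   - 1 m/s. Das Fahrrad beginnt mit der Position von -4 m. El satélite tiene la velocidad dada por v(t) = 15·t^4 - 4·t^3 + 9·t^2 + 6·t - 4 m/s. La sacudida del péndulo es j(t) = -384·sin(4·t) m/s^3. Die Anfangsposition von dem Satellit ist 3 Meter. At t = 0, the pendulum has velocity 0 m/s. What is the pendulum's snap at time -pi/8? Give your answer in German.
Ausgehend von dem Ruck j(t) = -384·sin(4·t), nehmen wir 1 Ableitung. Mit d/dt von j(t) finden wir s(t) = -1536·cos(4·t). Wir haben den Snap s(t) = -1536·cos(4·t). Durch Einsetzen von t = -pi/8: s(-pi/8) = 0.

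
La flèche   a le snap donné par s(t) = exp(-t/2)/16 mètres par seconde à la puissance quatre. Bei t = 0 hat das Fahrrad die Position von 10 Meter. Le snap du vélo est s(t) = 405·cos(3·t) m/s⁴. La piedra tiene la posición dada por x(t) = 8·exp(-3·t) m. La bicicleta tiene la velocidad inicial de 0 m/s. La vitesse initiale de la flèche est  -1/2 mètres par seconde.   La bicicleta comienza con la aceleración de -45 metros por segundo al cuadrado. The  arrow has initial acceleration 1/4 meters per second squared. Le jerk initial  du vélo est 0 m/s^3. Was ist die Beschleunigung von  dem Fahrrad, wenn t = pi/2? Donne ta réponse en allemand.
Wir müssen das Integral unserer Gleichung für den Snap s(t) = 405·cos(3·t) 2-mal finden. Durch Integration von dem Snap und Verwendung der Anfangsbedingung j(0) = 0, erhalten wir j(t) = 135·sin(3·t). Das Integral von dem Ruck ist die Beschleunigung. Mit a(0) = -45 erhalten wir a(t) = -45·cos(3·t). Mit a(t) = -45·cos(3·t) und Einsetzen von t = pi/2, finden wir a = 0.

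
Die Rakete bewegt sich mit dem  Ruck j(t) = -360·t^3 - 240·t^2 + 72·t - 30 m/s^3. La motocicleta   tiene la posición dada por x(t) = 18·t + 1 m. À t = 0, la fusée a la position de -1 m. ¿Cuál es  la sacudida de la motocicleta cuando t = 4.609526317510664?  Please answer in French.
Pour résoudre ceci, nous devons prendre 3 dérivées de notre équation de la position x(t) = 18·t + 1. En prenant d/dt de x(t), nous trouvons v(t) = 18. En dérivant la vitesse, nous obtenons l'accélération: a(t) = 0. En prenant d/dt de a(t), nous trouvons j(t) = 0. Nous avons le jerk j(t) = 0. En substituant t = 4.609526317510664: j(4.609526317510664) = 0.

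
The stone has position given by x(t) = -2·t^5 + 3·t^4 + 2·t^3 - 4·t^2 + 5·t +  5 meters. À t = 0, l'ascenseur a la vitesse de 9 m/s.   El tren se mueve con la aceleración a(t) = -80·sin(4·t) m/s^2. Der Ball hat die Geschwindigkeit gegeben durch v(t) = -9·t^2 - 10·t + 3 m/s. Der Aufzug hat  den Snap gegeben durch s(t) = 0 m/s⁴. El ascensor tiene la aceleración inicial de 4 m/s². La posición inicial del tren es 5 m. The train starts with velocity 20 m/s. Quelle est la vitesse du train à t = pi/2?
Nous devons trouver la primitive de notre équation de l'accélération a(t) = -80·sin(4·t) 1 fois. L'intégrale de l'accélération est la vitesse. En utilisant v(0) = 20, nous obtenons v(t) = 20·cos(4·t). Nous avons la vitesse v(t) = 20·cos(4·t). En substituant t = pi/2: v(pi/2) = 20.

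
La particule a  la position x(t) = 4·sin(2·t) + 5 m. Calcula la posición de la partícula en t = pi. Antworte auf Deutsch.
Mit x(t) = 4·sin(2·t) + 5 und Einsetzen von t = pi, finden wir x = 5.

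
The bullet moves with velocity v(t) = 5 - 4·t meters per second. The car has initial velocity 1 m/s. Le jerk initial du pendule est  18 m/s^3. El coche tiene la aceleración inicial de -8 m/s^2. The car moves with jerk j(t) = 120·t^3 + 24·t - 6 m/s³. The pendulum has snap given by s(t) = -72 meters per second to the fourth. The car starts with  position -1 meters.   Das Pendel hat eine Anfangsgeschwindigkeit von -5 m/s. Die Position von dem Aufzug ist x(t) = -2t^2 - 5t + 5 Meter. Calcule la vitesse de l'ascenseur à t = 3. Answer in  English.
Starting from position x(t) = -2·t^2 - 5·t + 5, we take 1 derivative. Differentiating position, we get velocity: v(t) = -4·t - 5. Using v(t) = -4·t - 5 and substituting t = 3, we find v = -17.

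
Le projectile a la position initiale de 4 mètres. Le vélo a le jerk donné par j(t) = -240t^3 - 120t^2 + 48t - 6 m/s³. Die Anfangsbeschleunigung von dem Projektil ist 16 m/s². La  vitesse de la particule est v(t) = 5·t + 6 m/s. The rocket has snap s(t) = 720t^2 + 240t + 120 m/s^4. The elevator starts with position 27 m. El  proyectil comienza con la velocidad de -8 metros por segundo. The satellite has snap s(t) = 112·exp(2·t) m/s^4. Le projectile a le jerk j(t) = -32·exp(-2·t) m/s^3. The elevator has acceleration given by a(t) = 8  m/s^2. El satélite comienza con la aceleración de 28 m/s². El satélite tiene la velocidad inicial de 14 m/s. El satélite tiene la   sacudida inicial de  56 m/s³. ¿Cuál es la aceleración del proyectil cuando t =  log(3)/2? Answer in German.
Um dies zu lösen, müssen wir 1 Stammfunktion unserer Gleichung für den Ruck j(t) = -32·exp(-2·t) finden. Mit ∫j(t)dt und Anwendung von a(0) = 16, finden wir a(t) = 16·exp(-2·t). Mit a(t) = 16·exp(-2·t) und Einsetzen von t = log(3)/2, finden wir a = 16/3.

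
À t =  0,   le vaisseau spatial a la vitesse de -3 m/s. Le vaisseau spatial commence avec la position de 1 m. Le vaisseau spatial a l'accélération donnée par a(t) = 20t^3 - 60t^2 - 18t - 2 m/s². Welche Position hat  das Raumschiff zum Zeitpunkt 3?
Ausgehend von der Beschleunigung a(t) = 20·t^3 - 60·t^2 - 18·t - 2, nehmen wir 2 Integrale. Durch Integration von der Beschleunigung und Verwendung der Anfangsbedingung v(0) = -3, erhalten wir v(t) = 5·t^4 - 20·t^3 - 9·t^2 - 2·t - 3. Das Integral von der Geschwindigkeit ist die Position. Mit x(0) = 1 erhalten wir x(t) = t^5 - 5·t^4 - 3·t^3 - t^2 - 3·t + 1. Wir haben die Position x(t) = t^5 - 5·t^4 - 3·t^3 - t^2 - 3·t + 1. Durch Einsetzen von t = 3: x(3) = -260.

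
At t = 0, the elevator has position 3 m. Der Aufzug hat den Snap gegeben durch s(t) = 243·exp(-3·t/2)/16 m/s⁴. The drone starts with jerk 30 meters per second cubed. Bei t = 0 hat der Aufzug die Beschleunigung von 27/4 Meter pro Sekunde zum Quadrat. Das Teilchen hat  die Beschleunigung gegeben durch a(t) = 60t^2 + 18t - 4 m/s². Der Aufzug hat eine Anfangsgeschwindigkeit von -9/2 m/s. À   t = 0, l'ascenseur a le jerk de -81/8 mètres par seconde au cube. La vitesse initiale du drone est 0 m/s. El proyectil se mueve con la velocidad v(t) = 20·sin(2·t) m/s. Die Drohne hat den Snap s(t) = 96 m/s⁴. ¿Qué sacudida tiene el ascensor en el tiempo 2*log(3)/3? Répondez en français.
Nous devons intégrer notre équation du snap s(t) = 243·exp(-3·t/2)/16 1 fois. En prenant ∫s(t)dt et en appliquant j(0) = -81/8, nous trouvons j(t) = -81·exp(-3·t/2)/8. Nous avons le jerk j(t) = -81·exp(-3·t/2)/8. En substituant t = 2*log(3)/3: j(2*log(3)/3) = -27/8.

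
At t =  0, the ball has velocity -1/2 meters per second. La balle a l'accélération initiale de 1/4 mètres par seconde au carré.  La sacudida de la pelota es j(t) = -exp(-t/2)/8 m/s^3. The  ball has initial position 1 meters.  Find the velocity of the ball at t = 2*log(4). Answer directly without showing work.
The answer is -1/8.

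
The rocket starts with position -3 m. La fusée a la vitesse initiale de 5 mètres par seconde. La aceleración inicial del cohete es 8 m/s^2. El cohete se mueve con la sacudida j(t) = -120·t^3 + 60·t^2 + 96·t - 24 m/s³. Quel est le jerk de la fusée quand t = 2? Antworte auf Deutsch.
Mit j(t) = -120·t^3 + 60·t^2 + 96·t - 24 und Einsetzen von t = 2, finden wir j = -552.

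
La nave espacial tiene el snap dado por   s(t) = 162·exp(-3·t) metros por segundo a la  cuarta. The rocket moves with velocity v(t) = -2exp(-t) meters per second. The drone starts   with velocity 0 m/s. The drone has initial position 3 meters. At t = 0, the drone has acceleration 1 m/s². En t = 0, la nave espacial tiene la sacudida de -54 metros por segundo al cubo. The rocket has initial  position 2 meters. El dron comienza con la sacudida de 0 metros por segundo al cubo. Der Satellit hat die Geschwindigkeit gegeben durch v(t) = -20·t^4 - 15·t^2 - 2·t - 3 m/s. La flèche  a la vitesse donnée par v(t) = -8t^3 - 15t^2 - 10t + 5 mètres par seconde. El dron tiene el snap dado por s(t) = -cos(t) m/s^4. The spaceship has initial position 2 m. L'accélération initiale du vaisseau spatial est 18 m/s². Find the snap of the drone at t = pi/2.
From the given snap equation s(t) = -cos(t), we substitute t = pi/2 to get s = 0.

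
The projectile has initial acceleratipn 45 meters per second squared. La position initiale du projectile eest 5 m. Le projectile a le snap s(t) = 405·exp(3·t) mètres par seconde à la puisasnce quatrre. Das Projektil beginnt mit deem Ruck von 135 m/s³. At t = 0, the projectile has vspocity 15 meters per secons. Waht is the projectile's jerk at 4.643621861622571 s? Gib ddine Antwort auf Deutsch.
Wir müssen das Integral unserer Gleichung für den Snap s(t) = 405·exp(3·t) 1-mal finden. Das Integral von dem Snap ist der Ruck. Mit j(0) = 135 erhalten wir j(t) = 135·exp(3·t). Wir haben den Ruck j(t) = 135·exp(3·t). Durch Einsetzen von t = 4.643621861622571: j(4.643621861622571) = 151506693.477315.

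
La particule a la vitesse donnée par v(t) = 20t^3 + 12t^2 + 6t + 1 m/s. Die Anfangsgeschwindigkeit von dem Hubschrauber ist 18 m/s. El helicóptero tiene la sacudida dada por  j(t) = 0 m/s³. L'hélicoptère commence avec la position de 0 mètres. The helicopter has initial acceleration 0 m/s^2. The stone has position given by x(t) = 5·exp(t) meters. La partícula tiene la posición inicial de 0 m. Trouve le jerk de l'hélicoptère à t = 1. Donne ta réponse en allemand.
Mit j(t) = 0 und Einsetzen von t = 1, finden wir j = 0.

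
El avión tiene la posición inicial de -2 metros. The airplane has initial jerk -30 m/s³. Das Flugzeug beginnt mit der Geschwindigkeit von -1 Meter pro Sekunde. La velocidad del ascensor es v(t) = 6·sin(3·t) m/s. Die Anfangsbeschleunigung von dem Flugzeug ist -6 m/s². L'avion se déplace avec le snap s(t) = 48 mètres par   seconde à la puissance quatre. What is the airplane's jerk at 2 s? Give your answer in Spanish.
Partiendo del snap s(t) = 48, tomamos 1 integral. Integrando el snap y usando la condición inicial j(0) = -30, obtenemos j(t) = 48·t - 30. Tenemos la sacudida j(t) = 48·t - 30. Sustituyendo t = 2: j(2) = 66.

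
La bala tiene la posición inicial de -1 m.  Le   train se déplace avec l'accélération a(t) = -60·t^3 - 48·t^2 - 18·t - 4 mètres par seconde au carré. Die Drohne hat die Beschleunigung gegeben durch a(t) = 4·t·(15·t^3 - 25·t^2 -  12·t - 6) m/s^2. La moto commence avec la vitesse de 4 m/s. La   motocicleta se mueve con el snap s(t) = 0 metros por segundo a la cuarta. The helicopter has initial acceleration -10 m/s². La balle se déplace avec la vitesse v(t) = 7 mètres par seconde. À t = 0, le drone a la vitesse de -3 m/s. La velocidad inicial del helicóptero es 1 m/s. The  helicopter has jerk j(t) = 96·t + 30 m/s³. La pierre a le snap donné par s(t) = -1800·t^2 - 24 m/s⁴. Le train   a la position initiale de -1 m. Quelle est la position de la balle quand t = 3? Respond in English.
We must find the integral of our velocity equation v(t) = 7 1 time. Finding the antiderivative of v(t) and using x(0) = -1: x(t) = 7·t - 1. Using x(t) = 7·t - 1 and substituting t = 3, we find x = 20.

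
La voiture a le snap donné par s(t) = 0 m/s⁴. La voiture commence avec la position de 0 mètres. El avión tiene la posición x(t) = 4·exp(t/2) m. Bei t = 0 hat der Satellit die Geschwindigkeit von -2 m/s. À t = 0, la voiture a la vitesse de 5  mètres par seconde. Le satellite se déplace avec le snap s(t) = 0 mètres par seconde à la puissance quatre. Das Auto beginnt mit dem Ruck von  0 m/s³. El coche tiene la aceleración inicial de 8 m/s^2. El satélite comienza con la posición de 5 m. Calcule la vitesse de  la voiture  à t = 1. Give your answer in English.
We must find the integral of our snap equation s(t) = 0 3 times. The integral of snap is jerk. Using j(0) = 0, we get j(t) = 0. Finding the integral of j(t) and using a(0) = 8: a(t) = 8. Integrating acceleration and using the initial condition v(0) = 5, we get v(t) = 8·t + 5. From the given velocity equation v(t) = 8·t + 5, we substitute t = 1 to get v = 13.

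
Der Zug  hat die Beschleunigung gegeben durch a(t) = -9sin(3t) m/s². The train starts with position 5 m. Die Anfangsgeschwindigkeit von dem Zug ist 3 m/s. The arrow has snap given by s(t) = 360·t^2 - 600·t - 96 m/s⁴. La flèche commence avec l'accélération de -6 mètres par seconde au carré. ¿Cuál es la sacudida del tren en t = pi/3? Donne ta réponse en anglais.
To solve this, we need to take 1 derivative of our acceleration equation a(t) = -9·sin(3·t). Differentiating acceleration, we get jerk: j(t) = -27·cos(3·t). We have jerk j(t) = -27·cos(3·t). Substituting t = pi/3: j(pi/3) = 27.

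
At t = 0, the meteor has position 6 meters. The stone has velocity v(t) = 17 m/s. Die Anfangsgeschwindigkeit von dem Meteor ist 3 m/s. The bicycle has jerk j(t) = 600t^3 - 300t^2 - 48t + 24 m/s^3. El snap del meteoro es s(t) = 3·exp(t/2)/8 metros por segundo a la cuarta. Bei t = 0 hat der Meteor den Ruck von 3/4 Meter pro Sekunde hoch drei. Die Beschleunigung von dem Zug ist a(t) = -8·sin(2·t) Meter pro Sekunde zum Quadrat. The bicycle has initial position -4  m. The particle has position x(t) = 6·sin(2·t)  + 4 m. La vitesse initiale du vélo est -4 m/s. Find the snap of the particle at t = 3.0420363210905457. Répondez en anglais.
We must differentiate our position equation x(t) = 6·sin(2·t) + 4 4 times. Taking d/dt of x(t), we find v(t) = 12·cos(2·t). Taking d/dt of v(t), we find a(t) = -24·sin(2·t). Differentiating acceleration, we get jerk: j(t) = -48·cos(2·t). Differentiating jerk, we get snap: s(t) = 96·sin(2·t). From the given snap equation s(t) = 96·sin(2·t), we substitute t = 3.0420363210905457 to get s = -18.9887621105648.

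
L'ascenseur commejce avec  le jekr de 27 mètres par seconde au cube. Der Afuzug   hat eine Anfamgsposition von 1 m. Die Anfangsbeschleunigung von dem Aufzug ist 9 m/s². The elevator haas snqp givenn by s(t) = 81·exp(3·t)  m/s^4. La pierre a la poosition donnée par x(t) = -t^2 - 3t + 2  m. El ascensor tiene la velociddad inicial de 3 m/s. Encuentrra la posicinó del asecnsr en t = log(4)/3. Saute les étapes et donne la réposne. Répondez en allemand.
Die Position bei t = log(4)/3 ist x = 4.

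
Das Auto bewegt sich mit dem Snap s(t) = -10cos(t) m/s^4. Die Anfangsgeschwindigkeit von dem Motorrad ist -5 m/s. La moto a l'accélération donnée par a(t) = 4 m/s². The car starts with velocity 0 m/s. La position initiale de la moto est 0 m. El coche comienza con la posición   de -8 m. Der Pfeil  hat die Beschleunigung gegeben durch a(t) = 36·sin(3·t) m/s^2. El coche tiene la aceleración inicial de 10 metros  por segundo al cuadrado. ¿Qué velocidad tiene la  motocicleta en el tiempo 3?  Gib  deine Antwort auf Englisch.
We need to integrate our acceleration equation a(t) = 4 1 time. The integral of acceleration, with v(0) = -5, gives velocity: v(t) = 4·t - 5. We have velocity v(t) = 4·t - 5. Substituting t = 3: v(3) = 7.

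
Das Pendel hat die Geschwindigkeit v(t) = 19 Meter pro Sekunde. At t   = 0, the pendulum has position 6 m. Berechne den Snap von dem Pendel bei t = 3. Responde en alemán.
Wir müssen unsere Gleichung für die Geschwindigkeit v(t) = 19 3-mal ableiten. Durch Ableiten von der Geschwindigkeit erhalten wir die Beschleunigung: a(t) = 0. Mit d/dt von a(t) finden wir j(t) = 0. Durch Ableiten von dem Ruck erhalten wir den Snap: s(t) = 0. Mit s(t) = 0 und Einsetzen von t = 3, finden wir s = 0.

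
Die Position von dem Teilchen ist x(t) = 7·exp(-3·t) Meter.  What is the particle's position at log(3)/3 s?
From the given position equation x(t) = 7·exp(-3·t), we substitute t = log(3)/3 to get x = 7/3.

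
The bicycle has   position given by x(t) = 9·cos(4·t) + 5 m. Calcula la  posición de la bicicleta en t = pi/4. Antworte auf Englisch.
We have position x(t) = 9·cos(4·t) + 5. Substituting t = pi/4: x(pi/4) = -4.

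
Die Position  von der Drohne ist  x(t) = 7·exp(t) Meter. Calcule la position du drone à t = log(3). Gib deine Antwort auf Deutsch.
Aus der Gleichung für die Position x(t) = 7·exp(t), setzen wir t = log(3) ein und erhalten x = 21.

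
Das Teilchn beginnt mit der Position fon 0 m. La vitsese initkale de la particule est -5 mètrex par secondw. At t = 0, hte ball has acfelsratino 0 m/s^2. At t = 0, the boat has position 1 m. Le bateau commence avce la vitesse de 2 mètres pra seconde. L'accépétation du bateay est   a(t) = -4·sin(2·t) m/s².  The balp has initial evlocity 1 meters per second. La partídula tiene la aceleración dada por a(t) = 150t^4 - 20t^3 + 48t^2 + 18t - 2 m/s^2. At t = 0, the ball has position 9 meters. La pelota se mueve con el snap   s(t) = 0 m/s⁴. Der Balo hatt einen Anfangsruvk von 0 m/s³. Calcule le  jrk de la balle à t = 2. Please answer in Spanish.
Necesitamos integrar nuestra ecuación del snap s(t) = 0 1 vez. Tomando ∫s(t)dt y aplicando j(0) = 0, encontramos j(t) = 0. De la ecuación de la sacudida j(t) = 0, sustituimos t = 2 para obtener j = 0.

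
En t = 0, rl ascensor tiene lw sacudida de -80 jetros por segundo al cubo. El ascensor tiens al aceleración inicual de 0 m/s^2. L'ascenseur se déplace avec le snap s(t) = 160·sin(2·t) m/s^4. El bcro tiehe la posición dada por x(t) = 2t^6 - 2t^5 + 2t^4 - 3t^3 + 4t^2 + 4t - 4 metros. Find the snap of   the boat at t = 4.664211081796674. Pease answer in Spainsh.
Partiendo de la posición x(t) = 2·t^6 - 2·t^5 + 2·t^4 - 3·t^3 + 4·t^2 + 4·t - 4, tomamos 4 derivadas. Derivando la posición, obtenemos la velocidad: v(t) = 12·t^5 - 10·t^4 + 8·t^3 - 9·t^2 + 8·t + 4. Derivando la velocidad, obtenemos la aceleración: a(t) = 60·t^4 - 40·t^3 + 24·t^2 - 18·t + 8. Tomando d/dt de a(t), encontramos j(t) = 240·t^3 - 120·t^2 + 48·t - 18. Tomando d/dt de j(t), encontramos s(t) = 720·t^2 - 240·t + 48. Tenemos el snap s(t) = 720·t^2 - 240·t + 48. Sustituyendo t = 4.664211081796674: s(4.664211081796674) = 14592.0921515683.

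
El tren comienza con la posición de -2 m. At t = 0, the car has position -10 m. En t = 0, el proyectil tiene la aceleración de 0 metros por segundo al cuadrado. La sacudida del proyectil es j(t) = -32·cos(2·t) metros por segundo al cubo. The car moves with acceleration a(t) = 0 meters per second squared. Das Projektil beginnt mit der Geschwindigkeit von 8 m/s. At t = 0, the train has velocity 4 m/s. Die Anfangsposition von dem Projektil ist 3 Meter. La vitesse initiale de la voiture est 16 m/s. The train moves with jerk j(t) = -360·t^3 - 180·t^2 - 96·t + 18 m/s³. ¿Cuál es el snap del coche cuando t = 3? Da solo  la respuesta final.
La respuesta es 0.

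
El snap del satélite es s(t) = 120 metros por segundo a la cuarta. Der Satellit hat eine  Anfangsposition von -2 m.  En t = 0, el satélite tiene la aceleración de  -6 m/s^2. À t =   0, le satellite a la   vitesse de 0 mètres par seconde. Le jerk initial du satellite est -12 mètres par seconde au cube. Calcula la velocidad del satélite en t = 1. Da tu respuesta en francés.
Nous devons trouver la primitive de notre équation du snap s(t) = 120 3 fois. La primitive du snap, avec j(0) = -12, donne le jerk: j(t) = 120·t - 12. La primitive du jerk est l'accélération. En utilisant a(0) = -6, nous obtenons a(t) = 60·t^2 - 12·t - 6. L'intégrale de l'accélération est la vitesse. En utilisant v(0) = 0, nous obtenons v(t) = 2·t·(10·t^2 - 3·t - 3). En utilisant v(t) = 2·t·(10·t^2 - 3·t - 3) et en substituant t = 1, nous trouvons v = 8.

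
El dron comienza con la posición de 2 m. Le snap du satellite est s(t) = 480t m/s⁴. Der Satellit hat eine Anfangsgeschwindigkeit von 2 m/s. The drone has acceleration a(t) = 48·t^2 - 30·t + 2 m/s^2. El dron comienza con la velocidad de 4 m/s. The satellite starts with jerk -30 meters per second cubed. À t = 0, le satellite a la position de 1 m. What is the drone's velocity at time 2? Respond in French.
En partant de l'accélération a(t) = 48·t^2 - 30·t + 2, nous prenons 1 primitive. La primitive de l'accélération est la vitesse. En utilisant v(0) = 4, nous obtenons v(t) = 16·t^3 - 15·t^2 + 2·t + 4. En utilisant v(t) = 16·t^3 - 15·t^2 + 2·t + 4 et en substituant t = 2, nous trouvons v = 76.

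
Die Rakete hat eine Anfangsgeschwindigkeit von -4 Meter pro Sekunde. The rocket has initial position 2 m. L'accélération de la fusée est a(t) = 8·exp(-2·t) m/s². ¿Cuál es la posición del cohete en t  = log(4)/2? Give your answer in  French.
Nous devons intégrer notre équation de l'accélération a(t) = 8·exp(-2·t) 2 fois. En prenant ∫a(t)dt et en appliquant v(0) = -4, nous trouvons v(t) = -4·exp(-2·t). L'intégrale de la vitesse, avec x(0) = 2, donne la position: x(t) = 2·exp(-2·t). Nous avons la position x(t) = 2·exp(-2·t). En substituant t = log(4)/2: x(log(4)/2) = 1/2.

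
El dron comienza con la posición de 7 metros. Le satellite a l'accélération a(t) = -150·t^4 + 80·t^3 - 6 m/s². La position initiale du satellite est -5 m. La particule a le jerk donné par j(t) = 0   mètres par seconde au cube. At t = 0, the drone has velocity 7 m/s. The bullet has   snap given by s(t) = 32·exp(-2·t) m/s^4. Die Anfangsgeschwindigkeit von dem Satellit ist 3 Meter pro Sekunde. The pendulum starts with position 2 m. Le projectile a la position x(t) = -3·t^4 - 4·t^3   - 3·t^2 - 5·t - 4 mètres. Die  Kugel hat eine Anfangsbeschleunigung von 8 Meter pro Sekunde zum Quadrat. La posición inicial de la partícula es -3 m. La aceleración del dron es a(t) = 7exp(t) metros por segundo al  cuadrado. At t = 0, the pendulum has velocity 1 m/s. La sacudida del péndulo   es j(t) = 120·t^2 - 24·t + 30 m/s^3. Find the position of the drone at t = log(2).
To solve this, we need to take 2 integrals of our acceleration equation a(t) = 7·exp(t). The antiderivative of acceleration is velocity. Using v(0) = 7, we get v(t) = 7·exp(t). Finding the integral of v(t) and using x(0) = 7: x(t) = 7·exp(t). Using x(t) = 7·exp(t) and substituting t = log(2), we find x = 14.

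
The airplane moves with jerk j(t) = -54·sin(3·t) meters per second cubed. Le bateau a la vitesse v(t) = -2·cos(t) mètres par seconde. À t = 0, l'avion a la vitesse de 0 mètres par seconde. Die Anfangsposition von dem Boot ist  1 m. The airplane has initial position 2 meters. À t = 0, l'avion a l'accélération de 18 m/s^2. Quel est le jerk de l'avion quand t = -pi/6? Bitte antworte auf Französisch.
En utilisant j(t) = -54·sin(3·t) et en substituant t = -pi/6, nous trouvons j = 54.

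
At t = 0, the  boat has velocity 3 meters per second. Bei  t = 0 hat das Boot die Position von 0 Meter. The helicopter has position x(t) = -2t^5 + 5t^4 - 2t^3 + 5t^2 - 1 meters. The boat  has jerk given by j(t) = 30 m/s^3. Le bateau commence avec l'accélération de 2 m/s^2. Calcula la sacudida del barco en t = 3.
Usando j(t) = 30 y sustituyendo t = 3, encontramos j = 30.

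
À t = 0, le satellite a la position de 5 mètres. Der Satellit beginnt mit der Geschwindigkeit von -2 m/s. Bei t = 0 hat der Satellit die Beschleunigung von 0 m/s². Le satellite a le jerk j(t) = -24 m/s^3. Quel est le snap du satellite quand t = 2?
Pour résoudre ceci, nous devons prendre 1 dérivée de notre équation du jerk j(t) = -24. En dérivant le jerk, nous obtenons le snap: s(t) = 0. De l'équation du snap s(t) = 0, nous substituons t = 2 pour obtenir s = 0.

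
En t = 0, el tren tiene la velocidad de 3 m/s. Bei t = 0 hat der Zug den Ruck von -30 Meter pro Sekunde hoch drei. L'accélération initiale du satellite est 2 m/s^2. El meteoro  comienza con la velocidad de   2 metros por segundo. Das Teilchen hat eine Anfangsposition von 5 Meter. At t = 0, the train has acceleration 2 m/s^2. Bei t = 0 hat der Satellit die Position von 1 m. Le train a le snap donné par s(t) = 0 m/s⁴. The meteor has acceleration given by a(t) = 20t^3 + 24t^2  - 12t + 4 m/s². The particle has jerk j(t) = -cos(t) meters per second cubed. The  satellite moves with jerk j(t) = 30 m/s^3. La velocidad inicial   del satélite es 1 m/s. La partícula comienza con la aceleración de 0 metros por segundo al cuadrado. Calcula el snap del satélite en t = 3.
Partiendo de la sacudida j(t) = 30, tomamos 1 derivada. Tomando d/dt de j(t), encontramos s(t) = 0. De la ecuación del snap s(t) = 0, sustituimos t = 3 para obtener s = 0.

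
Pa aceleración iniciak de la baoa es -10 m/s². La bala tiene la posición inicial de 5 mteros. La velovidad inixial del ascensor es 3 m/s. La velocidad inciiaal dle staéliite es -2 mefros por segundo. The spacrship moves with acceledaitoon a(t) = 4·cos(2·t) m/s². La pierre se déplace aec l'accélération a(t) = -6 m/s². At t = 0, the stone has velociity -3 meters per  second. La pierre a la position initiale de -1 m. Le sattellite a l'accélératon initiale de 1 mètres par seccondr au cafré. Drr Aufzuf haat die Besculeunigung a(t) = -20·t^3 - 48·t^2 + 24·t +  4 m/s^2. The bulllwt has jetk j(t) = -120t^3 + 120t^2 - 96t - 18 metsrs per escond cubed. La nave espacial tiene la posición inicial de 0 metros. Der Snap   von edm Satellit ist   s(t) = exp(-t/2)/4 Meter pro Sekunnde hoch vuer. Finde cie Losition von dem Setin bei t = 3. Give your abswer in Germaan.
Um dies zu lösen, müssen wir 2 Stammfunktionen unserer Gleichung für die Beschleunigung a(t) = -6 finden. Das Integral von der Beschleunigung ist die Geschwindigkeit. Mit v(0) = -3 erhalten wir v(t) = -6·t - 3. Das Integral von der Geschwindigkeit, mit x(0) = -1, ergibt die Position: x(t) = -3·t^2 - 3·t - 1. Wir haben die Position x(t) = -3·t^2 - 3·t - 1. Durch Einsetzen von t = 3: x(3) = -37.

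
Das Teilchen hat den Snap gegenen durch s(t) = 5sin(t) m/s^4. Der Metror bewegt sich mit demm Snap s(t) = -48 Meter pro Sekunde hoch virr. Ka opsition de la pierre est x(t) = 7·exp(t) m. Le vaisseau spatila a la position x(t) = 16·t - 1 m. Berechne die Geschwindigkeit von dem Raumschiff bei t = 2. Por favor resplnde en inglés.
Starting from position x(t) = 16·t - 1, we take 1 derivative. The derivative of position gives velocity: v(t) = 16. We have velocity v(t) = 16. Substituting t = 2: v(2) = 16.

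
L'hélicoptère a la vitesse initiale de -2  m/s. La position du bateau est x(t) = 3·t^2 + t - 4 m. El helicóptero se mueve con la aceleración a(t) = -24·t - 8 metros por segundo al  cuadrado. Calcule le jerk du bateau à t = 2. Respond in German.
Wir müssen unsere Gleichung für die Position x(t) = 3·t^2 + t - 4 3-mal ableiten. Die Ableitung von der Position ergibt die Geschwindigkeit: v(t) = 6·t + 1. Durch Ableiten von der Geschwindigkeit erhalten wir die Beschleunigung: a(t) = 6. Durch Ableiten von der Beschleunigung erhalten wir den Ruck: j(t) = 0. Wir haben den Ruck j(t) = 0. Durch Einsetzen von t = 2: j(2) = 0.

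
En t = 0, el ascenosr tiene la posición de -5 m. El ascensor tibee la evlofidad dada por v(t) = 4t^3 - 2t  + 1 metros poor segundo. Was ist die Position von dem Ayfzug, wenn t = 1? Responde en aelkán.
Wir müssen unsere Gleichung für die Geschwindigkeit v(t) = 4·t^3 - 2·t + 1 1-mal integrieren. Die Stammfunktion von der Geschwindigkeit, mit x(0) = -5, ergibt die Position: x(t) = t^4 - t^2 + t - 5. Mit x(t) = t^4 - t^2 + t - 5 und Einsetzen von t = 1, finden wir x = -4.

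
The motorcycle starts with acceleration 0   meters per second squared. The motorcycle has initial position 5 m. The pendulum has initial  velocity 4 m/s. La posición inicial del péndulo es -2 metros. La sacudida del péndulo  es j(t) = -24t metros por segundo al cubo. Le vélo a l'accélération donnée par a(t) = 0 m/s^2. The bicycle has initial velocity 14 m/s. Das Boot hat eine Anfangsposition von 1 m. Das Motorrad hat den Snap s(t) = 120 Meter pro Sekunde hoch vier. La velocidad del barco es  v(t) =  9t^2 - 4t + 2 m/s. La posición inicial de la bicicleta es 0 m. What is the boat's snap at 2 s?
We must differentiate our velocity equation v(t) = 9·t^2 - 4·t + 2 3 times. Differentiating velocity, we get acceleration: a(t) = 18·t - 4. Taking d/dt of a(t), we find j(t) = 18. Taking d/dt of j(t), we find s(t) = 0. Using s(t) = 0 and substituting t = 2, we find s = 0.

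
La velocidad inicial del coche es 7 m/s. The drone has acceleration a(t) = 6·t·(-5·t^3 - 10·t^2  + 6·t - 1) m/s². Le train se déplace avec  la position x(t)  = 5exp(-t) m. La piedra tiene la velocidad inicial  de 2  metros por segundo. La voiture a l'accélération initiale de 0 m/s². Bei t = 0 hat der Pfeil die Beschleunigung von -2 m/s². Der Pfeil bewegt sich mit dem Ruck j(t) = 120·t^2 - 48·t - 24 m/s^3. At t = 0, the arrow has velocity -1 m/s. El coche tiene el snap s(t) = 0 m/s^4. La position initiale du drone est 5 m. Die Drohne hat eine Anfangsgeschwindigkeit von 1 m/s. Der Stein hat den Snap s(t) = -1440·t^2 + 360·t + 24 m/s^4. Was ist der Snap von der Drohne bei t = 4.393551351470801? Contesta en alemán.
Um dies zu lösen, müssen wir 2 Ableitungen unserer Gleichung für die Beschleunigung a(t) = 6·t·(-5·t^3 - 10·t^2 + 6·t - 1) nehmen. Durch Ableiten von der Beschleunigung erhalten wir den Ruck: j(t) = -30·t^3 - 60·t^2 + 6·t·(-15·t^2 - 20·t + 6) + 36·t - 6. Mit d/dt von j(t) finden wir s(t) = -180·t^2 + 6·t·(-30·t - 20) - 240·t + 72. Wir haben den Snap s(t) = -180·t^2 + 6·t·(-30·t - 20) - 240·t + 72. Durch Einsetzen von t = 4.393551351470801: s(4.393551351470801) = -8458.86413861341.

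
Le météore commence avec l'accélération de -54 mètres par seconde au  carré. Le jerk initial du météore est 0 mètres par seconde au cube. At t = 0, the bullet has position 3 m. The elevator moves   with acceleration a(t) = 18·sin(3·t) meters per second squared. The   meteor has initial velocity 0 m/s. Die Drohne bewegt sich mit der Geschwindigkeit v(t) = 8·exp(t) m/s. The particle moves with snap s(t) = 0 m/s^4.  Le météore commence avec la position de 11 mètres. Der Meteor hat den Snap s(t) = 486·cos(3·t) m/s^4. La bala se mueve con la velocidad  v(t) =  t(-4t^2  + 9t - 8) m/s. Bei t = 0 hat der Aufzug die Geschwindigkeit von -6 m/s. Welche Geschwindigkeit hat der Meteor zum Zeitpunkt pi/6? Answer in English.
We need to integrate our snap equation s(t) = 486·cos(3·t) 3 times. The antiderivative of snap, with j(0) = 0, gives jerk: j(t) = 162·sin(3·t). Integrating jerk and using the initial condition a(0) = -54, we get a(t) = -54·cos(3·t). Finding the antiderivative of a(t) and using v(0) = 0: v(t) = -18·sin(3·t). From the given velocity equation v(t) = -18·sin(3·t), we substitute t = pi/6 to get v = -18.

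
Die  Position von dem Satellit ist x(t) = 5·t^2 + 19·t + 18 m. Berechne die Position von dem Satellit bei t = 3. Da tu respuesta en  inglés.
We have position x(t) = 5·t^2 + 19·t + 18. Substituting t = 3: x(3) = 120.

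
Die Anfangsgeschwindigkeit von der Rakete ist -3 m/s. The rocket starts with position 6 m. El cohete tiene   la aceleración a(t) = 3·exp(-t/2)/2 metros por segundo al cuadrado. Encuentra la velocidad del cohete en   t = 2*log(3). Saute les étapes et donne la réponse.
En t = 2*log(3), v = -1.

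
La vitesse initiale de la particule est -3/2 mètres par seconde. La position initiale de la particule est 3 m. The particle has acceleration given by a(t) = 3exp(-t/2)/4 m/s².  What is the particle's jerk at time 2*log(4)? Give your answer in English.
We must differentiate our acceleration equation a(t) = 3·exp(-t/2)/4 1 time. The derivative of acceleration gives jerk: j(t) = -3·exp(-t/2)/8. Using j(t) = -3·exp(-t/2)/8 and substituting t = 2*log(4), we find j = -3/32.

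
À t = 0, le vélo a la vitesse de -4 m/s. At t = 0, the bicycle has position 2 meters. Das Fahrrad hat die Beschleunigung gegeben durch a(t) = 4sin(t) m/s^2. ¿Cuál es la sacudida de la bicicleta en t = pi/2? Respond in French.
En partant de l'accélération a(t) = 4·sin(t), nous prenons 1 dérivée. La dérivée de l'accélération donne le jerk: j(t) = 4·cos(t). En utilisant j(t) = 4·cos(t) et en substituant t = pi/2, nous trouvons j = 0.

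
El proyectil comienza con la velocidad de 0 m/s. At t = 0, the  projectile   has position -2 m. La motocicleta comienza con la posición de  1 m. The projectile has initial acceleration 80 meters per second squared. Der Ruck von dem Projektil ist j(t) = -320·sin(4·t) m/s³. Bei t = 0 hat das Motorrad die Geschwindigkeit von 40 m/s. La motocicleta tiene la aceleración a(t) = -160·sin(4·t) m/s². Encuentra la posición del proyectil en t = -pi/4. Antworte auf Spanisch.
Partiendo de la sacudida j(t) = -320·sin(4·t), tomamos 3 antiderivadas. La antiderivada de la sacudida es la aceleración. Usando a(0) = 80, obtenemos a(t) = 80·cos(4·t). La integral de la aceleración, con v(0) = 0, da la velocidad: v(t) = 20·sin(4·t). Tomando ∫v(t)dt y aplicando x(0) = -2, encontramos x(t) = 3 - 5·cos(4·t). Usando x(t) = 3 - 5·cos(4·t) y sustituyendo t = -pi/4, encontramos x = 8.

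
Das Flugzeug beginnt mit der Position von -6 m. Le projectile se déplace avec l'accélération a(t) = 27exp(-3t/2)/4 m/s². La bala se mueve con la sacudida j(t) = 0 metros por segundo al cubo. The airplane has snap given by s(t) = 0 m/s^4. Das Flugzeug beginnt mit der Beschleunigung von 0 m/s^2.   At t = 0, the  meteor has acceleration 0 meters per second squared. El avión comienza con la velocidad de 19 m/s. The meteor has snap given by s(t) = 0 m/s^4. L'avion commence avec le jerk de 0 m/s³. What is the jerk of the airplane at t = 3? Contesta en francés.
Pour résoudre ceci, nous devons prendre 1 primitive de notre équation du snap s(t) = 0. La primitive du snap est le jerk. En utilisant j(0) = 0, nous obtenons j(t) = 0. En utilisant j(t) = 0 et en substituant t = 3, nous trouvons j = 0.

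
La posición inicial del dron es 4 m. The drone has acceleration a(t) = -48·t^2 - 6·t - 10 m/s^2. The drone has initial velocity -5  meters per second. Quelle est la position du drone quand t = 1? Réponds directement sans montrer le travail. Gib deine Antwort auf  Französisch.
La position à t = 1 est x = -11.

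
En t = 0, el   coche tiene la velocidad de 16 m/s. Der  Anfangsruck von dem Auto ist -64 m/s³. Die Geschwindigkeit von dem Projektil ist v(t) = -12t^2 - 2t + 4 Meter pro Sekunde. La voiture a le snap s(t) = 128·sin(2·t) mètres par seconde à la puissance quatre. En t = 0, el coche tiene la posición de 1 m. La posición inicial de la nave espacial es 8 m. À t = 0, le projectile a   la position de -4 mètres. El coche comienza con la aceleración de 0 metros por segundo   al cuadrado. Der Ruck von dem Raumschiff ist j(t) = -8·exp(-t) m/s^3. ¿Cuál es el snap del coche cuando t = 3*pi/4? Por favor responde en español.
Usando s(t) = 128·sin(2·t) y sustituyendo t = 3*pi/4, encontramos s = -128.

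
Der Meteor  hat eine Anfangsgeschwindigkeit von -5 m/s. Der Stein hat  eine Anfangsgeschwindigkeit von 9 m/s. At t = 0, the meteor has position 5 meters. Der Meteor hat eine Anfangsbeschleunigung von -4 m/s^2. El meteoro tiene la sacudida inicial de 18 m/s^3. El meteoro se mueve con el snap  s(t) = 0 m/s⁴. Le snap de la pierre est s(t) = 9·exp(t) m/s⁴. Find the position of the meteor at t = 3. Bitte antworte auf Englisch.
Starting from snap s(t) = 0, we take 4 integrals. The integral of snap, with j(0) = 18, gives jerk: j(t) = 18. Taking ∫j(t)dt and applying a(0) = -4, we find a(t) = 18·t - 4. Finding the integral of a(t) and using v(0) = -5: v(t) = 9·t^2 - 4·t - 5. The integral of velocity is position. Using x(0) = 5, we get x(t) = 3·t^3 - 2·t^2 - 5·t + 5. From the given position equation x(t) = 3·t^3 - 2·t^2 - 5·t + 5, we substitute t = 3 to get x = 53.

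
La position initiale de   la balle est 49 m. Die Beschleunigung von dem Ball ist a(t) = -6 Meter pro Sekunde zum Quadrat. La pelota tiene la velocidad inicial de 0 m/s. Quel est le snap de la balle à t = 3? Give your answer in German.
Ausgehend von der Beschleunigung a(t) = -6, nehmen wir 2 Ableitungen. Durch Ableiten von der Beschleunigung erhalten wir den Ruck: j(t) = 0. Die Ableitung von dem Ruck ergibt den Snap: s(t) = 0. Mit s(t) = 0 und Einsetzen von t = 3, finden wir s = 0.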